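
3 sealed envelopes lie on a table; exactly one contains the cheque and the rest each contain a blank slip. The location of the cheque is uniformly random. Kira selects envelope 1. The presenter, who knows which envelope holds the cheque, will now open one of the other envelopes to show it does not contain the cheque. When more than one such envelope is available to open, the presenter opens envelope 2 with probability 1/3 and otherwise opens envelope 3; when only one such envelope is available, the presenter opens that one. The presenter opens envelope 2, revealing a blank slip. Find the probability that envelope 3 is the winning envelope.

Consider each possible location of the cheque in turn.
If it is in envelope 1 (prior 1/3): envelope 2 is available, opened with probability 1/3; weight (1/3)·(1/3) = 1/9.
If it is in envelope 2 (prior 1/3): the presenter opened envelope 2, so this case is ruled out; weight (1/3)·0 = 0.
If it is in envelope 3 (prior 1/3): only envelope 2 is available, probability 1; weight (1/3)·1 = 1/3.
The weights sum to 4/9.
So P(the cheque in envelope 3 | the presenter opened envelope 2) = (1/3) / (4/9) = 3/4.

3/4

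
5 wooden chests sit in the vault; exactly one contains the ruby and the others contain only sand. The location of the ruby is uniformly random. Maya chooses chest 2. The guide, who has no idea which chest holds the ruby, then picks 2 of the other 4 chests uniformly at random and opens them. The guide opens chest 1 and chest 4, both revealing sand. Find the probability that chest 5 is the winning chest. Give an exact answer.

Because the guide chose which chests to open without knowing where the ruby is, the choice is independent of the prize location. Learning that none of the 2 opened chests holds the ruby simply rules out those 2 locations and leaves the remaining 3 chests still equally likely by symmetry.
So P(the ruby in chest 5) = 1/3.

1/3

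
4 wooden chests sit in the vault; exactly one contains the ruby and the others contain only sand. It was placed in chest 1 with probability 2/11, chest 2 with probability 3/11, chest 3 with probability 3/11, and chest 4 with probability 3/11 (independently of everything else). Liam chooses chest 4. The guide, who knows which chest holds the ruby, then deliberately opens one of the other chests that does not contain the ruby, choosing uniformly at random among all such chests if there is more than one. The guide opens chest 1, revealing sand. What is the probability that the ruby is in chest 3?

3/8

Consider each possible location of the ruby in turn.
If it is in chest 1 (prior 2/11): the guide opened chest 1, so this case is ruled out; weight (2/11)·0 = 0.
If it is in either of chests 2 and 3 (prior 3/11 each): the guide has 2 equally likely choices, so probability 1/2; weight (3/11)·(1/2) = 3/22 each.
If it is in chest 4 (prior 3/11): the guide has 3 equally likely choices, so probability 1/3; weight (3/11)·(1/3) = 1/11.
The weights sum to 4/11.
So P(the ruby in chest 3 | the guide opened chest 1) = (3/22) / (4/11) = 3/8.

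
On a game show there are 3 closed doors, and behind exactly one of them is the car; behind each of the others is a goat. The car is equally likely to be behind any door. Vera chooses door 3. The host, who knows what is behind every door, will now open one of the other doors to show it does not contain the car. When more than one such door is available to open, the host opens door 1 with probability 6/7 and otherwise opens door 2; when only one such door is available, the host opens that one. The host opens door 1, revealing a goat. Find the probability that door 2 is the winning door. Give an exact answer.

Consider each possible location of the car in turn.
If it is behind door 1 (prior 1/3): the host opened door 1, so this case is ruled out; weight (1/3)·0 = 0.
If it is behind door 2 (prior 1/3): only door 1 is available, probability 1; weight (1/3)·1 = 1/3.
If it is behind door 3 (prior 1/3): door 1 is available, opened with probability 6/7; weight (1/3)·(6/7) = 2/7.
The weights sum to 13/21.
So P(the car behind door 2 | the host opened door 1) = (1/3) / (13/21) = 7/13.

7/13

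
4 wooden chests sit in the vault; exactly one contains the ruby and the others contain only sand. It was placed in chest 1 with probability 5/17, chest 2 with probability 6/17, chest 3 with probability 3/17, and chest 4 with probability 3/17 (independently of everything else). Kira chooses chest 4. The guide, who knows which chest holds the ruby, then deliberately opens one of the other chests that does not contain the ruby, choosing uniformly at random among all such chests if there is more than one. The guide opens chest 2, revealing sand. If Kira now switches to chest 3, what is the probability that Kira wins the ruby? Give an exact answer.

3/10

Condition on the true location of the ruby.
If it is in chest 1 (prior 5/17): the guide has 2 equally likely choices, so probability 1/2; weight (5/17)·(1/2) = 5/34.
If it is in chest 2 (prior 6/17): the guide opened chest 2, so this case is ruled out; weight (6/17)·0 = 0.
If it is in chest 3 (prior 3/17): the guide has 2 equally likely choices, so probability 1/2; weight (3/17)·(1/2) = 3/34.
If it is in chest 4 (prior 3/17): the guide has 3 equally likely choices, so probability 1/3; weight (3/17)·(1/3) = 1/17.
The weights sum to 5/17.
So P(the ruby in chest 3 | the guide opened chest 2) = (3/34) / (5/17) = 3/10.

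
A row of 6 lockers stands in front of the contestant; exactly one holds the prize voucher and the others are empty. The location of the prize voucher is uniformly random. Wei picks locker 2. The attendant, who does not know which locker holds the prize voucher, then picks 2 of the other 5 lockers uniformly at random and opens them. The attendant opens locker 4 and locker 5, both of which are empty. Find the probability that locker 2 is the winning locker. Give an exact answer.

Condition on the true location of the prize voucher.
If it is in any of lockers 1, 2, 3, and 6 (prior 1/6 each): the attendant picks exactly this set with probability 1/10 regardless, and none is the prize; weight (1/6)·(1/10) = 1/60 each.
If it is in either of lockers 4 and 5 (prior 1/6 each): that locker was opened and seen not to hold the prize — ruled out; weight (1/6)·0 = 0 each.
The weights sum to 1/15.
So P(the prize voucher in locker 2 | the attendant opened locker 4 and locker 5) = (1/60) / (1/15) = 1/4.

1/4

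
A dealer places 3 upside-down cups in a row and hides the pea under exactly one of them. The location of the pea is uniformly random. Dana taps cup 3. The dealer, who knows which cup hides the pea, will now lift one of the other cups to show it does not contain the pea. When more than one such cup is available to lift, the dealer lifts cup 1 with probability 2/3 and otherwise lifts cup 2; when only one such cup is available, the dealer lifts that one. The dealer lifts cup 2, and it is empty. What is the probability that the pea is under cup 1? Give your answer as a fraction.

3/4

Consider each possible location of the pea in turn.
If it is under cup 1 (prior 1/3): only cup 2 is available, probability 1; weight (1/3)·1 = 1/3.
If it is under cup 2 (prior 1/3): the dealer opened cup 2, so this case is ruled out; weight (1/3)·0 = 0.
If it is under cup 3 (prior 1/3): cup 1 is available but not opened, probability 1/3; weight (1/3)·(1/3) = 1/9.
The weights sum to 4/9.
So P(the pea under cup 1 | the dealer opened cup 2) = (1/3) / (4/9) = 3/4.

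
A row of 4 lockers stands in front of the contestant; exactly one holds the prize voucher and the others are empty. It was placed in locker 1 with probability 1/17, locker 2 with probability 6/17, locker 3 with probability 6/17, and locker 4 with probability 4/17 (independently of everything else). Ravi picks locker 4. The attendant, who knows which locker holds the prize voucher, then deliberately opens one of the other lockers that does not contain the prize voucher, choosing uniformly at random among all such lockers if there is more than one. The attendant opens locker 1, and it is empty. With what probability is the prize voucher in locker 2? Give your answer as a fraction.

Condition on the true location of the prize voucher.
If it is in locker 1 (prior 1/17): the attendant opened locker 1, so this case is ruled out; weight (1/17)·0 = 0.
If it is in either of lockers 2 and 3 (prior 6/17 each): the attendant has 2 equally likely choices, so probability 1/2; weight (6/17)·(1/2) = 3/17 each.
If it is in locker 4 (prior 4/17): the attendant has 3 equally likely choices, so probability 1/3; weight (4/17)·(1/3) = 4/51.
The weights sum to 22/51.
So P(the prize voucher in locker 2 | the attendant opened locker 1) = (3/17) / (22/51) = 9/22.

9/22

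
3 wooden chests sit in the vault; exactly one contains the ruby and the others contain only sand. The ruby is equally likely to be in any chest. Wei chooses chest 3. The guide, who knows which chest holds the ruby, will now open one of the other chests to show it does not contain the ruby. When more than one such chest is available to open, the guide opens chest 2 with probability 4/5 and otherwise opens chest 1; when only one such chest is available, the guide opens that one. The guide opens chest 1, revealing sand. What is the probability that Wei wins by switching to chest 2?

5/6

Consider each possible location of the ruby in turn.
If it is in chest 1 (prior 1/3): the guide opened chest 1, so this case is ruled out; weight (1/3)·0 = 0.
If it is in chest 2 (prior 1/3): only chest 1 is available, probability 1; weight (1/3)·1 = 1/3.
If it is in chest 3 (prior 1/3): chest 2 is available but not opened, probability 1/5; weight (1/3)·(1/5) = 1/15.
The weights sum to 2/5.
So P(the ruby in chest 2 | the guide opened chest 1) = (1/3) / (2/5) = 5/6.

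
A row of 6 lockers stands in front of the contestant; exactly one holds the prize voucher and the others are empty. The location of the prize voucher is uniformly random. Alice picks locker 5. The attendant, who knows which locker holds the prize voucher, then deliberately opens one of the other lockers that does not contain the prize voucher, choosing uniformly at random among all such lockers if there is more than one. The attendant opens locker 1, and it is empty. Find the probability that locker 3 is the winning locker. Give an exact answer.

Condition on the true location of the prize voucher.
If it is in locker 1 (prior 1/6): the attendant opened locker 1, so this case is ruled out; weight (1/6)·0 = 0.
If it is in any of lockers 2, 3, 4, and 6 (prior 1/6 each): the attendant has 4 equally likely choices, so probability 1/4; weight (1/6)·(1/4) = 1/24 each.
If it is in locker 5 (prior 1/6): the attendant has 5 equally likely choices, so probability 1/5; weight (1/6)·(1/5) = 1/30.
The weights sum to 1/5.
So P(the prize voucher in locker 3 | the attendant opened locker 1) = (1/24) / (1/5) = 5/24.

5/24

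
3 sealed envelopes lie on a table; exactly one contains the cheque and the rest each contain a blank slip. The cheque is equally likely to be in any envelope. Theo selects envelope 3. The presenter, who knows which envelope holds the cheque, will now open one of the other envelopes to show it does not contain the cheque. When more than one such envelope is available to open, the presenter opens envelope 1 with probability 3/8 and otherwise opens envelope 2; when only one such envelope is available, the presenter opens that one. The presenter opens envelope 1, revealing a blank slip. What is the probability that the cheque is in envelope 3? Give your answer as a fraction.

Consider each possible location of the cheque in turn.
If it is in envelope 1 (prior 1/3): the presenter opened envelope 1, so this case is ruled out; weight (1/3)·0 = 0.
If it is in envelope 2 (prior 1/3): only envelope 1 is available, probability 1; weight (1/3)·1 = 1/3.
If it is in envelope 3 (prior 1/3): envelope 1 is available, opened with probability 3/8; weight (1/3)·(3/8) = 1/8.
The weights sum to 11/24.
So P(the cheque in envelope 3 | the presenter opened envelope 1) = (1/8) / (11/24) = 3/11.

3/11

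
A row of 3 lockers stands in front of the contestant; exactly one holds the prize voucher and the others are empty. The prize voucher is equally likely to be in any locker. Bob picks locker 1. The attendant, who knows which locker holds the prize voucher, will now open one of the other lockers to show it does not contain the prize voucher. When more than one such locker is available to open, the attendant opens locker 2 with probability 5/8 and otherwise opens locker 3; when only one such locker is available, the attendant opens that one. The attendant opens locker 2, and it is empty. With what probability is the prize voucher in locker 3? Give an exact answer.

Condition on the true location of the prize voucher.
If it is in locker 1 (prior 1/3): locker 2 is available, opened with probability 5/8; weight (1/3)·(5/8) = 5/24.
If it is in locker 2 (prior 1/3): the attendant opened locker 2, so this case is ruled out; weight (1/3)·0 = 0.
If it is in locker 3 (prior 1/3): only locker 2 is available, probability 1; weight (1/3)·1 = 1/3.
The weights sum to 13/24.
So P(the prize voucher in locker 3 | the attendant opened locker 2) = (1/3) / (13/24) = 8/13.

8/13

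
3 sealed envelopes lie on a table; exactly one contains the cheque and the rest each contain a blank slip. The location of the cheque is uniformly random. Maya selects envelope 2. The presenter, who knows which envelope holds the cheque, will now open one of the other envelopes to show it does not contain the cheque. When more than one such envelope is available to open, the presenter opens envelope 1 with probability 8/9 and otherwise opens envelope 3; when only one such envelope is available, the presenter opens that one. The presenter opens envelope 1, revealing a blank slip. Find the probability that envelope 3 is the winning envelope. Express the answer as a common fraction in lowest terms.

Consider each possible location of the cheque in turn.
If it is in envelope 1 (prior 1/3): the presenter opened envelope 1, so this case is ruled out; weight (1/3)·0 = 0.
If it is in envelope 2 (prior 1/3): envelope 1 is available, opened with probability 8/9; weight (1/3)·(8/9) = 8/27.
If it is in envelope 3 (prior 1/3): only envelope 1 is available, probability 1; weight (1/3)·1 = 1/3.
The weights sum to 17/27.
So P(the cheque in envelope 3 | the presenter opened envelope 1) = (1/3) / (17/27) = 9/17.

9/17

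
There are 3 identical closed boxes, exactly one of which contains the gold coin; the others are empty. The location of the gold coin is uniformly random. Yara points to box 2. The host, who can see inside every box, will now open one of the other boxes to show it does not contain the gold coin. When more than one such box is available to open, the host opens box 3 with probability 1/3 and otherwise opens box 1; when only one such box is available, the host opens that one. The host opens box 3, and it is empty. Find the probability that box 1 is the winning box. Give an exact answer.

Consider each possible location of the gold coin in turn.
If it is in box 1 (prior 1/3): only box 3 is available, probability 1; weight (1/3)·1 = 1/3.
If it is in box 2 (prior 1/3): box 3 is available, opened with probability 1/3; weight (1/3)·(1/3) = 1/9.
If it is in box 3 (prior 1/3): the host opened box 3, so this case is ruled out; weight (1/3)·0 = 0.
The weights sum to 4/9.
So P(the gold coin in box 1 | the host opened box 3) = (1/3) / (4/9) = 3/4.

3/4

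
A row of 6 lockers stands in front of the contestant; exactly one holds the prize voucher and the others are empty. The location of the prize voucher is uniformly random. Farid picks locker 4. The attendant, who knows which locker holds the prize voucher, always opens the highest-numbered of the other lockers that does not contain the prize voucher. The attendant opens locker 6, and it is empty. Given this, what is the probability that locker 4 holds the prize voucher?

Apply Bayes' rule, conditioning on where the prize voucher actually is.
If it is in any of lockers 1, 2, 3, 4, and 5 (prior 1/6 each): locker 6 is the highest-numbered option available, probability 1; weight (1/6)·1 = 1/6 each.
If it is in locker 6 (prior 1/6): the attendant opened locker 6, so this case is ruled out; weight (1/6)·0 = 0.
The weights sum to 5/6.
So P(the prize voucher in locker 4 | the attendant opened locker 6) = (1/6) / (5/6) = 1/5.

1/5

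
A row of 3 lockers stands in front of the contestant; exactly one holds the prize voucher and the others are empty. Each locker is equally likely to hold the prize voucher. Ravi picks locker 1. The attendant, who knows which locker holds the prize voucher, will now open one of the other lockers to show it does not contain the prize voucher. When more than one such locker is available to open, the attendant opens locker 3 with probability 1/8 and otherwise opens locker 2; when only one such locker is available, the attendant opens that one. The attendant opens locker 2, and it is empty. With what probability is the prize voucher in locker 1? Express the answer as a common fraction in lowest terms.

7/15

Condition on the true location of the prize voucher.
If it is in locker 1 (prior 1/3): locker 3 is available but not opened, probability 7/8; weight (1/3)·(7/8) = 7/24.
If it is in locker 2 (prior 1/3): the attendant opened locker 2, so this case is ruled out; weight (1/3)·0 = 0.
If it is in locker 3 (prior 1/3): only locker 2 is available, probability 1; weight (1/3)·1 = 1/3.
The weights sum to 5/8.
So P(the prize voucher in locker 1 | the attendant opened locker 2) = (7/24) / (5/8) = 7/15.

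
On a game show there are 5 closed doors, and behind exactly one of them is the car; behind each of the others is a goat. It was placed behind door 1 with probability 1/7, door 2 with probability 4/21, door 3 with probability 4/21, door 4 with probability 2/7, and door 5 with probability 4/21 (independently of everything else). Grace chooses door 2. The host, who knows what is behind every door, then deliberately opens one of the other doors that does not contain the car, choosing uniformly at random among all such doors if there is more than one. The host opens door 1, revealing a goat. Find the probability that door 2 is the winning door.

Apply Bayes' rule, conditioning on where the car actually is.
If it is behind door 1 (prior 1/7): the host opened door 1, so this case is ruled out; weight (1/7)·0 = 0.
If it is behind door 2 (prior 4/21): the host has 4 equally likely choices, so probability 1/4; weight (4/21)·(1/4) = 1/21.
If it is behind either of doors 3 and 5 (prior 4/21 each): the host has 3 equally likely choices, so probability 1/3; weight (4/21)·(1/3) = 4/63 each.
If it is behind door 4 (prior 2/7): the host has 3 equally likely choices, so probability 1/3; weight (2/7)·(1/3) = 2/21.
The weights sum to 17/63.
So P(the car behind door 2 | the host opened door 1) = (1/21) / (17/63) = 3/17.

3/17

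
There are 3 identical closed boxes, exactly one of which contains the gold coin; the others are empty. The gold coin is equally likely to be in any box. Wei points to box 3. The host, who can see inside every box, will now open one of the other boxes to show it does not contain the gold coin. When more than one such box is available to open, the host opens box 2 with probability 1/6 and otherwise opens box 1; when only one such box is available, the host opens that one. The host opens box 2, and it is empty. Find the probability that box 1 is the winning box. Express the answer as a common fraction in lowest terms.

6/7

Condition on the true location of the gold coin.
If it is in box 1 (prior 1/3): only box 2 is available, probability 1; weight (1/3)·1 = 1/3.
If it is in box 2 (prior 1/3): the host opened box 2, so this case is ruled out; weight (1/3)·0 = 0.
If it is in box 3 (prior 1/3): box 2 is available, opened with probability 1/6; weight (1/3)·(1/6) = 1/18.
The weights sum to 7/18.
So P(the gold coin in box 1 | the host opened box 2) = (1/3) / (7/18) = 6/7.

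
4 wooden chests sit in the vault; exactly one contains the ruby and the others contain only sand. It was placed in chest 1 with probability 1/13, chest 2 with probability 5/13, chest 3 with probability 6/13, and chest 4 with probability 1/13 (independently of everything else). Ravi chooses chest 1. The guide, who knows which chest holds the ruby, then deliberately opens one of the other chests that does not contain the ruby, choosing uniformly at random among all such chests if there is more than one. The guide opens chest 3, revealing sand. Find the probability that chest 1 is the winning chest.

1/10

Consider each possible location of the ruby in turn.
If it is in chest 1 (prior 1/13): the guide has 3 equally likely choices, so probability 1/3; weight (1/13)·(1/3) = 1/39.
If it is in chest 2 (prior 5/13): the guide has 2 equally likely choices, so probability 1/2; weight (5/13)·(1/2) = 5/26.
If it is in chest 3 (prior 6/13): the guide opened chest 3, so this case is ruled out; weight (6/13)·0 = 0.
If it is in chest 4 (prior 1/13): the guide has 2 equally likely choices, so probability 1/2; weight (1/13)·(1/2) = 1/26.
The weights sum to 10/39.
So P(the ruby in chest 1 | the guide opened chest 3) = (1/39) / (10/39) = 1/10.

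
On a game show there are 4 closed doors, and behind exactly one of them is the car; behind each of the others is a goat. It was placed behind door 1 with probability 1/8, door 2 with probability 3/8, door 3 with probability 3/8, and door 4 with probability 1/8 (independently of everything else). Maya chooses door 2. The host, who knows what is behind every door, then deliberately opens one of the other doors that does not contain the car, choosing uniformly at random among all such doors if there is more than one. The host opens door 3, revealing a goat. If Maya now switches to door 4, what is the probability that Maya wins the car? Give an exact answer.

Apply Bayes' rule, conditioning on where the car actually is.
If it is behind either of doors 1 and 4 (prior 1/8 each): the host has 2 equally likely choices, so probability 1/2; weight (1/8)·(1/2) = 1/16 each.
If it is behind door 2 (prior 3/8): the host has 3 equally likely choices, so probability 1/3; weight (3/8)·(1/3) = 1/8.
If it is behind door 3 (prior 3/8): the host opened door 3, so this case is ruled out; weight (3/8)·0 = 0.
The weights sum to 1/4.
So P(the car behind door 4 | the host opened door 3) = (1/16) / (1/4) = 1/4.

1/4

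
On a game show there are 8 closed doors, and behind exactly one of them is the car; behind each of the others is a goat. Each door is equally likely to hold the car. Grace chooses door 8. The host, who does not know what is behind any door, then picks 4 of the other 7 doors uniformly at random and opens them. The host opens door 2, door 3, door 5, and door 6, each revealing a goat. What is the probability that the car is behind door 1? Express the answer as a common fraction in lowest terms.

Condition on the true location of the car.
If it is behind any of doors 1, 4, 7, and 8 (prior 1/8 each): the host picks exactly this set with probability 1/35 regardless, and none is the prize; weight (1/8)·(1/35) = 1/280 each.
If it is behind any of doors 2, 3, 5, and 6 (prior 1/8 each): that door was opened and seen not to hold the prize — ruled out; weight (1/8)·0 = 0 each.
The weights sum to 1/70.
So P(the car behind door 1 | the host opened door 2, door 3, door 5, and door 6) = (1/280) / (1/70) = 1/4.

1/4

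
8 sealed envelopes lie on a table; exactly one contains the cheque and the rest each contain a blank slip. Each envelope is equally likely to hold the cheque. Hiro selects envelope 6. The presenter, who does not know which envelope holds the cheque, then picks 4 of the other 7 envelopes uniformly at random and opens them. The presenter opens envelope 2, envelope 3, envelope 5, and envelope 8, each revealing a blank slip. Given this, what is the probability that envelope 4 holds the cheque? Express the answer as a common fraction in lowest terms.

1/4

Because the presenter chose which envelopes to open without knowing where the cheque is, the choice is independent of the prize location. Learning that none of the 4 opened envelopes holds the cheque simply rules out those 4 locations and leaves the remaining 4 envelopes still equally likely by symmetry.
So P(the cheque in envelope 4) = 1/4.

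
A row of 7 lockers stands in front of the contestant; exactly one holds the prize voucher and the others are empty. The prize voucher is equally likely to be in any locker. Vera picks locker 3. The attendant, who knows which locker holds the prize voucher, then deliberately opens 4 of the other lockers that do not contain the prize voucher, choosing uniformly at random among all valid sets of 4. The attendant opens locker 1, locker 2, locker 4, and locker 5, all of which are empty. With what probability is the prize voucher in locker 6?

Condition on the true location of the prize voucher.
If it is in any of lockers 1, 2, 4, and 5 (prior 1/7 each): that locker was opened and seen not to hold the prize — ruled out; weight (1/7)·0 = 0 each.
If it is in locker 3 (prior 1/7): the attendant has 15 equally likely choices, so probability 1/15; weight (1/7)·(1/15) = 1/105.
If it is in either of lockers 6 and 7 (prior 1/7 each): the attendant has 5 equally likely choices, so probability 1/5; weight (1/7)·(1/5) = 1/35 each.
The weights sum to 1/15.
So P(the prize voucher in locker 6 | the attendant opened locker 1, locker 2, locker 4, and locker 5) = (1/35) / (1/15) = 3/7.

3/7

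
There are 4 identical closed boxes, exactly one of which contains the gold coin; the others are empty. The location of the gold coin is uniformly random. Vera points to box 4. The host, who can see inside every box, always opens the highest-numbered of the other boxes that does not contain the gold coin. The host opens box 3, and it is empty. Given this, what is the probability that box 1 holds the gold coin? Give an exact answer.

Consider each possible location of the gold coin in turn.
If it is in any of boxes 1, 2, and 4 (prior 1/4 each): box 3 is the highest-numbered option available, probability 1; weight (1/4)·1 = 1/4 each.
If it is in box 3 (prior 1/4): the host opened box 3, so this case is ruled out; weight (1/4)·0 = 0.
The weights sum to 3/4.
So P(the gold coin in box 1 | the host opened box 3) = (1/4) / (3/4) = 1/3.

1/3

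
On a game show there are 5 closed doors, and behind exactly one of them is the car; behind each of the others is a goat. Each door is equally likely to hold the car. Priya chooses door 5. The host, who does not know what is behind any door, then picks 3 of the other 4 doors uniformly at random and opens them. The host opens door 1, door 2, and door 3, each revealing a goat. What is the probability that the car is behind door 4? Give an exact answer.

1/2

Because the host chose which doors to open without knowing where the car is, the choice is independent of the prize location. Learning that none of the 3 opened doors holds the car simply rules out those 3 locations and leaves the remaining 2 doors still equally likely by symmetry.
So P(the car behind door 4) = 1/2.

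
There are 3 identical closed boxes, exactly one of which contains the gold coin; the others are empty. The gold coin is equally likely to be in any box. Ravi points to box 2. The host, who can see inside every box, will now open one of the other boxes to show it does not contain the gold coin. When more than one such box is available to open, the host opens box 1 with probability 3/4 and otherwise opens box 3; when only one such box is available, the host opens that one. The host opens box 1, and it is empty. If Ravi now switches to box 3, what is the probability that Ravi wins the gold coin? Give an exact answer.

4/7

Apply Bayes' rule, conditioning on where the gold coin actually is.
If it is in box 1 (prior 1/3): the host opened box 1, so this case is ruled out; weight (1/3)·0 = 0.
If it is in box 2 (prior 1/3): box 1 is available, opened with probability 3/4; weight (1/3)·(3/4) = 1/4.
If it is in box 3 (prior 1/3): only box 1 is available, probability 1; weight (1/3)·1 = 1/3.
The weights sum to 7/12.
So P(the gold coin in box 3 | the host opened box 1) = (1/3) / (7/12) = 4/7.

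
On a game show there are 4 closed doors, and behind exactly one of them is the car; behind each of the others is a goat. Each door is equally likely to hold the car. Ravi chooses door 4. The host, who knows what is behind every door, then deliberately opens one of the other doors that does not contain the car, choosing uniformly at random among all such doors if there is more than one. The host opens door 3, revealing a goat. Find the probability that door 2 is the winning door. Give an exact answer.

Apply Bayes' rule, conditioning on where the car actually is.
If it is behind either of doors 1 and 2 (prior 1/4 each): the host has 2 equally likely choices, so probability 1/2; weight (1/4)·(1/2) = 1/8 each.
If it is behind door 3 (prior 1/4): the host opened door 3, so this case is ruled out; weight (1/4)·0 = 0.
If it is behind door 4 (prior 1/4): the host has 3 equally likely choices, so probability 1/3; weight (1/4)·(1/3) = 1/12.
The weights sum to 1/3.
So P(the car behind door 2 | the host opened door 3) = (1/8) / (1/3) = 3/8.

3/8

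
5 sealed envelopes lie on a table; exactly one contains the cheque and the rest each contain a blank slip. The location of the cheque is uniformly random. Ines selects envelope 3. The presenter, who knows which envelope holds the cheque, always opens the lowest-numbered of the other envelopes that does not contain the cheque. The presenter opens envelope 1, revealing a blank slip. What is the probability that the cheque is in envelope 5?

1/4

Apply Bayes' rule, conditioning on where the cheque actually is.
If it is in envelope 1 (prior 1/5): the presenter opened envelope 1, so this case is ruled out; weight (1/5)·0 = 0.
If it is in any of envelopes 2, 3, 4, and 5 (prior 1/5 each): envelope 1 is the lowest-numbered option available, probability 1; weight (1/5)·1 = 1/5 each.
The weights sum to 4/5.
So P(the cheque in envelope 5 | the presenter opened envelope 1) = (1/5) / (4/5) = 1/4.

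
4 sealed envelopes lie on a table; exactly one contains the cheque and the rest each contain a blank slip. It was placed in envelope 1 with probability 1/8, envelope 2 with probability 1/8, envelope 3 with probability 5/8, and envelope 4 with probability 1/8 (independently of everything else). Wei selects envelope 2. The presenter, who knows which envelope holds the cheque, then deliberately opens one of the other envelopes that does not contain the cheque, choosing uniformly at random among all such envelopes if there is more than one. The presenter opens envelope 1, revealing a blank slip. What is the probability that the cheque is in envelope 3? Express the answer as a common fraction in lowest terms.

Condition on the true location of the cheque.
If it is in envelope 1 (prior 1/8): the presenter opened envelope 1, so this case is ruled out; weight (1/8)·0 = 0.
If it is in envelope 2 (prior 1/8): the presenter has 3 equally likely choices, so probability 1/3; weight (1/8)·(1/3) = 1/24.
If it is in envelope 3 (prior 5/8): the presenter has 2 equally likely choices, so probability 1/2; weight (5/8)·(1/2) = 5/16.
If it is in envelope 4 (prior 1/8): the presenter has 2 equally likely choices, so probability 1/2; weight (1/8)·(1/2) = 1/16.
The weights sum to 5/12.
So P(the cheque in envelope 3 | the presenter opened envelope 1) = (5/16) / (5/12) = 3/4.

3/4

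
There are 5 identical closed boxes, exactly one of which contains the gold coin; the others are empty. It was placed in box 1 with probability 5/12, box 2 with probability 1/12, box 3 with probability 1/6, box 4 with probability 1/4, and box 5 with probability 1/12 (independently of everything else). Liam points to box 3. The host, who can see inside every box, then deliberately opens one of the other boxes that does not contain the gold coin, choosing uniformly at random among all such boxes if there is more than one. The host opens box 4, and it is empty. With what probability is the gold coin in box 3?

Condition on the true location of the gold coin.
If it is in box 1 (prior 5/12): the host has 3 equally likely choices, so probability 1/3; weight (5/12)·(1/3) = 5/36.
If it is in either of boxes 2 and 5 (prior 1/12 each): the host has 3 equally likely choices, so probability 1/3; weight (1/12)·(1/3) = 1/36 each.
If it is in box 3 (prior 1/6): the host has 4 equally likely choices, so probability 1/4; weight (1/6)·(1/4) = 1/24.
If it is in box 4 (prior 1/4): the host opened box 4, so this case is ruled out; weight (1/4)·0 = 0.
The weights sum to 17/72.
So P(the gold coin in box 3 | the host opened box 4) = (1/24) / (17/72) = 3/17.

3/17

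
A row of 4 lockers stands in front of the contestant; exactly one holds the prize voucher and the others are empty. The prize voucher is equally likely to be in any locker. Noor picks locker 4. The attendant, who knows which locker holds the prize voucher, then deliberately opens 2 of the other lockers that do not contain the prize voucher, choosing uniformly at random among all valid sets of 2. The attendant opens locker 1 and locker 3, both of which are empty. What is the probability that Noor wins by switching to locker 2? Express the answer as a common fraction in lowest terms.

Consider each possible location of the prize voucher in turn.
If it is in either of lockers 1 and 3 (prior 1/4 each): that locker was opened and seen not to hold the prize — ruled out; weight (1/4)·0 = 0 each.
If it is in locker 2 (prior 1/4): the attendant has no choice, probability 1; weight (1/4)·1 = 1/4.
If it is in locker 4 (prior 1/4): the attendant has 3 equally likely choices, so probability 1/3; weight (1/4)·(1/3) = 1/12.
The weights sum to 1/3.
So P(the prize voucher in locker 2 | the attendant opened locker 1 and locker 3) = (1/4) / (1/3) = 3/4.

3/4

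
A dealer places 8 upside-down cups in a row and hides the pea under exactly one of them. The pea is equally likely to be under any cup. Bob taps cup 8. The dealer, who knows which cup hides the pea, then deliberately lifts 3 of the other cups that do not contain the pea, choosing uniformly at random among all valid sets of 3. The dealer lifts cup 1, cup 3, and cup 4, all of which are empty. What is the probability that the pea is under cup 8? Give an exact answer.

1/8

Condition on the true location of the pea.
If it is under any of cups 1, 3, and 4 (prior 1/8 each): that cup was opened and seen not to hold the prize — ruled out; weight (1/8)·0 = 0 each.
If it is under any of cups 2, 5, 6, and 7 (prior 1/8 each): the dealer has 20 equally likely choices, so probability 1/20; weight (1/8)·(1/20) = 1/160 each.
If it is under cup 8 (prior 1/8): the dealer has 35 equally likely choices, so probability 1/35; weight (1/8)·(1/35) = 1/280.
The weights sum to 1/35.
So P(the pea under cup 8 | the dealer opened cup 1, cup 3, and cup 4) = (1/280) / (1/35) = 1/8.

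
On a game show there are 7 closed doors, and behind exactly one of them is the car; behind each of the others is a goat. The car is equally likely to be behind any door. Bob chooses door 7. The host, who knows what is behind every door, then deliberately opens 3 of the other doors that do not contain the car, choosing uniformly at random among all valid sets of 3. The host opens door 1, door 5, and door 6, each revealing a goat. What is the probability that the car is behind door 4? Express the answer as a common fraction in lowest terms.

Consider each possible location of the car in turn.
If it is behind any of doors 1, 5, and 6 (prior 1/7 each): that door was opened and seen not to hold the prize — ruled out; weight (1/7)·0 = 0 each.
If it is behind any of doors 2, 3, and 4 (prior 1/7 each): the host has 10 equally likely choices, so probability 1/10; weight (1/7)·(1/10) = 1/70 each.
If it is behind door 7 (prior 1/7): the host has 20 equally likely choices, so probability 1/20; weight (1/7)·(1/20) = 1/140.
The weights sum to 1/20.
So P(the car behind door 4 | the host opened door 1, door 5, and door 6) = (1/70) / (1/20) = 2/7.

2/7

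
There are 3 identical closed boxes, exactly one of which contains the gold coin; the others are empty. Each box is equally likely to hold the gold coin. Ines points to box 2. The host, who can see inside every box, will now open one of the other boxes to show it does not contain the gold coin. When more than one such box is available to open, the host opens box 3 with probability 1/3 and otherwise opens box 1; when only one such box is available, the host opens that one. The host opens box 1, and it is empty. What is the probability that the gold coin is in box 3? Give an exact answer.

3/5

Apply Bayes' rule, conditioning on where the gold coin actually is.
If it is in box 1 (prior 1/3): the host opened box 1, so this case is ruled out; weight (1/3)·0 = 0.
If it is in box 2 (prior 1/3): box 3 is available but not opened, probability 2/3; weight (1/3)·(2/3) = 2/9.
If it is in box 3 (prior 1/3): only box 1 is available, probability 1; weight (1/3)·1 = 1/3.
The weights sum to 5/9.
So P(the gold coin in box 3 | the host opened box 1) = (1/3) / (5/9) = 3/5.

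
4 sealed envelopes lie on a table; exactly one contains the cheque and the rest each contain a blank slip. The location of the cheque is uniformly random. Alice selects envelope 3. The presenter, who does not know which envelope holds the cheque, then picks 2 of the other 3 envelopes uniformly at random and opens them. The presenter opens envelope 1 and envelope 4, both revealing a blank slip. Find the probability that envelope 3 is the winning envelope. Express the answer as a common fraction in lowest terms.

1/2

Apply Bayes' rule, conditioning on where the cheque actually is.
If it is in either of envelopes 1 and 4 (prior 1/4 each): that envelope was opened and seen not to hold the prize — ruled out; weight (1/4)·0 = 0 each.
If it is in either of envelopes 2 and 3 (prior 1/4 each): the presenter picks exactly this set with probability 1/3 regardless, and none is the prize; weight (1/4)·(1/3) = 1/12 each.
The weights sum to 1/6.
So P(the cheque in envelope 3 | the presenter opened envelope 1 and envelope 4) = (1/12) / (1/6) = 1/2.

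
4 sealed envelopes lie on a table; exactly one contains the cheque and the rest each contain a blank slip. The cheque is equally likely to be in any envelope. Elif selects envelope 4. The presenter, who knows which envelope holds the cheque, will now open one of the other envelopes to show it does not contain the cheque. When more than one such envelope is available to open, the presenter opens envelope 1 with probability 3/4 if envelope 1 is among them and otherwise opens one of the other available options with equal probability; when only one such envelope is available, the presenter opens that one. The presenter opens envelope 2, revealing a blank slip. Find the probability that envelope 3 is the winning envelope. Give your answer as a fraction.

2/7

Apply Bayes' rule, conditioning on where the cheque actually is.
If it is in envelope 1 (prior 1/4): envelope 1 holds the prize so is unavailable; the presenter chooses uniformly among the 2 others, probability 1/2; weight (1/4)·(1/2) = 1/8.
If it is in envelope 2 (prior 1/4): the presenter opened envelope 2, so this case is ruled out; weight (1/4)·0 = 0.
If it is in envelope 3 (prior 1/4): envelope 1 is available but not opened, probability 1/4; weight (1/4)·(1/4) = 1/16.
If it is in envelope 4 (prior 1/4): envelope 1 is available but not opened; envelope 2 gets probability (1 − 3/4)/2 = 1/8; weight (1/4)·(1/8) = 1/32.
The weights sum to 7/32.
So P(the cheque in envelope 3 | the presenter opened envelope 2) = (1/16) / (7/32) = 2/7.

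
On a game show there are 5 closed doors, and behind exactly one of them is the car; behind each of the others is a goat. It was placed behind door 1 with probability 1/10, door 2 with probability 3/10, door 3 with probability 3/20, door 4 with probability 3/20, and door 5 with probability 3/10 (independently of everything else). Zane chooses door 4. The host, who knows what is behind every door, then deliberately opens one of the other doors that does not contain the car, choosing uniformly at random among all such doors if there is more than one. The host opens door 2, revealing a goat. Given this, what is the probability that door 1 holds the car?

8/53

Consider each possible location of the car in turn.
If it is behind door 1 (prior 1/10): the host has 3 equally likely choices, so probability 1/3; weight (1/10)·(1/3) = 1/30.
If it is behind door 2 (prior 3/10): the host opened door 2, so this case is ruled out; weight (3/10)·0 = 0.
If it is behind door 3 (prior 3/20): the host has 3 equally likely choices, so probability 1/3; weight (3/20)·(1/3) = 1/20.
If it is behind door 4 (prior 3/20): the host has 4 equally likely choices, so probability 1/4; weight (3/20)·(1/4) = 3/80.
If it is behind door 5 (prior 3/10): the host has 3 equally likely choices, so probability 1/3; weight (3/10)·(1/3) = 1/10.
The weights sum to 53/240.
So P(the car behind door 1 | the host opened door 2) = (1/30) / (53/240) = 8/53.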